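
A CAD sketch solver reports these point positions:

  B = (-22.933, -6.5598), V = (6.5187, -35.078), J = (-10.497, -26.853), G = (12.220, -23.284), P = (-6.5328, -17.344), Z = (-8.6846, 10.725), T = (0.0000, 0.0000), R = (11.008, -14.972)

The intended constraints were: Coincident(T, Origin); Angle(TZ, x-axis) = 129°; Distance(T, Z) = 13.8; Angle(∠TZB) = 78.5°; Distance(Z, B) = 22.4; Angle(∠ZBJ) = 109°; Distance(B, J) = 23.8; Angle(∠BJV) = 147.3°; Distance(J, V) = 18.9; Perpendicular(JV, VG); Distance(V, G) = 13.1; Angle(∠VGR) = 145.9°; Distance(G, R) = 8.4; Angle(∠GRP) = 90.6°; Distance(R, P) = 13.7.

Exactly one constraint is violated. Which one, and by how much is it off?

Distance(R, P) = 13.7 — off by 4.00.

T = (0.00, 0.00) ✓; TZ at 129.0° ✓; |TZ| = 13.80 ✓; ∠TZB = 78.50° ✓; |ZB| = 22.40 ✓; ∠ZBJ = 109.0° ✓; |BJ| = 23.80 ✓; ∠BJV = 147.3° ✓; |JV| = 18.90 ✓; ∠(JV, VG) = 90.00° ✓; |VG| = 13.10 ✓; ∠VGR = 145.9° ✓; |GR| = 8.400 ✓; ∠GRP = 90.59° ✓; |RP| = 17.70 ✗.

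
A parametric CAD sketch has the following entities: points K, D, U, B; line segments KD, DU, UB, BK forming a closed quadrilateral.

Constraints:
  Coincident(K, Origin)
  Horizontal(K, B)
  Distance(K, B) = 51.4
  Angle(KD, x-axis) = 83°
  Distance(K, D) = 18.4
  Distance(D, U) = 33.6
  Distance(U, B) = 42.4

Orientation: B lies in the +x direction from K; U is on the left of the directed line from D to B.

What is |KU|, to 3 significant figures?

47.6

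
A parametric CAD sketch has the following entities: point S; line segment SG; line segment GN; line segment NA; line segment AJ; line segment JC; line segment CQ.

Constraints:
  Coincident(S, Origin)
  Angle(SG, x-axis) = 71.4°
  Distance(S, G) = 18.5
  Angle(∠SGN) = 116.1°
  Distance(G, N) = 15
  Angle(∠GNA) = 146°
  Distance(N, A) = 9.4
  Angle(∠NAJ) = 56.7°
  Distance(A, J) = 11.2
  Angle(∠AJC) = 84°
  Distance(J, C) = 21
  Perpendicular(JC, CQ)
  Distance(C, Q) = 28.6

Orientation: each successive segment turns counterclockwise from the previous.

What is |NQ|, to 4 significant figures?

26.57

S is at the origin; SG runs at 71.4° with length 18.5, so G = (5.901, 17.53). ∠SGN = 116.1° gives GN at 135.3° from the x-axis; with |GN| = 15.0, N = (-4.761, 28.08). ∠GNA = 146.0° gives NA at 169.3° from the x-axis; with |NA| = 9.4, A = (-14.00, 29.83). ∠NAJ = 56.7° gives AJ at -67.40° from the x-axis; with |AJ| = 11.2, J = (-9.694, 19.49). ∠AJC = 84.0° gives JC at 28.60° from the x-axis; with |JC| = 21.0, C = (8.744, 29.54). The perpendicularity gives CQ at right angles to JC, so CQ runs at 118.6°; with |CQ| = 28.6, Q = (-4.947, 54.65). Then |NQ| = |Q − N| = 26.57.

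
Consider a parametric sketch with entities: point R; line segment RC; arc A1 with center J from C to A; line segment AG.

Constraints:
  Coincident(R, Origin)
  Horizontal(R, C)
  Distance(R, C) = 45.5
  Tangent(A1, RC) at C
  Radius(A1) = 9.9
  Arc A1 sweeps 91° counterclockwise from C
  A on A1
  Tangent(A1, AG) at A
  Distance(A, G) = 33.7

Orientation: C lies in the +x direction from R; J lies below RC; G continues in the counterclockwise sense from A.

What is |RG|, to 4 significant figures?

56.79

R is at the origin; RC is horizontal with |RC| = 45.5 and C on the +x side, so C = (45.50, 0.000). A1 meets RC tangentially, so JC is at right angles to RC, so J = C + (0, -9.9) = (45.50, -9.900). On A1, C sits at bearing 90° from J; a 91° counterclockwise sweep puts A at bearing 181°, so A = J + 9.9·(cos 181°, sin 181°) = (35.60, -10.07). A1 meets AG tangentially, so JA is at right angles to AG, so AG runs along (−sin 181°, cos 181°); with |AG| = 33.7, G = (36.19, -43.77). Then |RG| = |G − R| = 56.79.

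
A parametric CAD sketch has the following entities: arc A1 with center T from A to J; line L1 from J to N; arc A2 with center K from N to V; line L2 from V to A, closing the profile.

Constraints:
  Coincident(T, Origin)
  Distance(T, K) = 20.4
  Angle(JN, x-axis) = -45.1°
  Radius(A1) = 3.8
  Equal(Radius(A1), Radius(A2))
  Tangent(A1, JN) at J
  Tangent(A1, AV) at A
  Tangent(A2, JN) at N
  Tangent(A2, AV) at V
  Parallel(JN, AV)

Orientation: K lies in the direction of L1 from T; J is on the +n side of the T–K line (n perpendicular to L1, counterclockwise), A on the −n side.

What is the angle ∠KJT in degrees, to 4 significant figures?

79.45°

The slot axis is L1's direction at -45.1°, so u = (cos -45.1°, sin -45.1°) = (0.7059, -0.7083) and n = (−sin -45.1°, cos -45.1°) = (0.7083, 0.7059). T is at the origin and K lies 20.4 along u from T, so K = 20.4·u = (14.40, -14.45). Tangency of A1 to both parallel lines with radius 3.8 puts J and A at T ± 3.8·n: J = (2.692, 2.682), A = (-2.692, -2.682). Then cos ∠KJT = JK·JT / (|JK||JT|), giving 79.45°.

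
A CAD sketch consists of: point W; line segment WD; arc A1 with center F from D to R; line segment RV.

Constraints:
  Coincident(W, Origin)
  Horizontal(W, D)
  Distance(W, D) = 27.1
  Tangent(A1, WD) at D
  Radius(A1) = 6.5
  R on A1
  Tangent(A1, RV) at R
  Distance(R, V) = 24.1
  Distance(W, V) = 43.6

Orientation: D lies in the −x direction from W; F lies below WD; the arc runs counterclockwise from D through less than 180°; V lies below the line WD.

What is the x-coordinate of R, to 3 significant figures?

-33.5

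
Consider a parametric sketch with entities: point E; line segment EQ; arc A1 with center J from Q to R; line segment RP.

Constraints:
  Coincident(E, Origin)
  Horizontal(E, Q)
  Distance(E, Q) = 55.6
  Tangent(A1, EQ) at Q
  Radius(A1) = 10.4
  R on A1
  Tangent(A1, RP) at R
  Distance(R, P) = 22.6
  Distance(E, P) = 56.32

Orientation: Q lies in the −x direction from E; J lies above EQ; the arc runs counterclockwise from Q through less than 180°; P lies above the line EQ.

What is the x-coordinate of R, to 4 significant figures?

-45.20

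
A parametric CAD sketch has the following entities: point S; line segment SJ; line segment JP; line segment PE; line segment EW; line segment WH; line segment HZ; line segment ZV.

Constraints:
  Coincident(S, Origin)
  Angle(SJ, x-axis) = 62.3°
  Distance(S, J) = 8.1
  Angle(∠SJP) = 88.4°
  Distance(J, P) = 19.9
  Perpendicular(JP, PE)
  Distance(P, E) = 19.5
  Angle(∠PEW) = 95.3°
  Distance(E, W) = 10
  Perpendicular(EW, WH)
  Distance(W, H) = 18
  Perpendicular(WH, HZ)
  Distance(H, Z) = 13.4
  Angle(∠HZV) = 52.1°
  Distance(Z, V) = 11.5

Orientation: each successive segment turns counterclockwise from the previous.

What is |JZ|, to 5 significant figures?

21.660

S is at the origin; SJ runs at 62.3° with length 8.1, so J = (3.7652, 7.1717). ∠SJP = 88.4° gives JP at 153.90° from the x-axis; with |JP| = 19.9, P = (-14.106, 15.926). JP is perpendicular to PE, so PE runs at -116.10°; with |PE| = 19.5, E = (-22.684, -1.5851). ∠PEW = 95.3° gives EW at -31.400° from the x-axis; with |EW| = 10.0, W = (-14.149, -6.7952). The perpendicularity gives WH at right angles to EW, so WH runs at 58.600°; with |WH| = 18.0, H = (-4.7707, 8.5688). The perpendicularity gives HZ at right angles to WH, so HZ runs at 148.60°; with |HZ| = 13.4, Z = (-16.208, 15.550). Then |JZ| = |Z − J| = 21.660.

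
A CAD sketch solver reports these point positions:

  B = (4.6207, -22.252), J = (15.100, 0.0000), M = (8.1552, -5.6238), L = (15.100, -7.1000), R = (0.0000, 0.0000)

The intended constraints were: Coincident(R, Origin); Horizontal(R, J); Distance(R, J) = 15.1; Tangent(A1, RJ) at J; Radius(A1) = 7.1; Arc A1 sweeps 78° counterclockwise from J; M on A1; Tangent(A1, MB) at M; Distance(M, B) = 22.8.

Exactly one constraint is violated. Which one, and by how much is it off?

Distance(M, B) = 22.8 — off by 5.80.

R = (0.00, 0.00) ✓; R.y = 0.00, J.y = 0.00 ✓; |RJ| = 15.10 ✓; ∠(LJ, JR) = 90.00° ✓; |LJ| = 7.100 ✓; bearing(L→M) − bearing(L→J) = 78.00° ✓; |LM| = 7.100 ✓; ∠(LM, MB) = 90.00° ✓; |MB| = 17.00 ✗.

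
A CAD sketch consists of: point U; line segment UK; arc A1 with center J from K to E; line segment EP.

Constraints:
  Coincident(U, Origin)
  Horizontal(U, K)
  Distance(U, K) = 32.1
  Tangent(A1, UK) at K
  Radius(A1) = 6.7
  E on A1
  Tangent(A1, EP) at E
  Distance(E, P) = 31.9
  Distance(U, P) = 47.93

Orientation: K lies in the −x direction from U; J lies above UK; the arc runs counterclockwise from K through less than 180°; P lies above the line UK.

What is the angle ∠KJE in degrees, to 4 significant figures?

94.35°

U is at the origin; UK is horizontal with |UK| = 32.1 and K on the −x side, so K = (-32.10, 0.000). The tangent condition forces JK to be normal to UK, so J = K + (0, 6.7) = (-32.10, 6.700). Since JE ⟂ EP (tangency), |JP| = √(6.7² + 31.9²) = 32.60 regardless of where E sits on A1. So P lies on both circle(U, 47.93) and circle(J, 32.60); the above-UK intersection is P = (-27.84, 39.02). E is the foot of the tangent from P: E = (-25.42, 7.208).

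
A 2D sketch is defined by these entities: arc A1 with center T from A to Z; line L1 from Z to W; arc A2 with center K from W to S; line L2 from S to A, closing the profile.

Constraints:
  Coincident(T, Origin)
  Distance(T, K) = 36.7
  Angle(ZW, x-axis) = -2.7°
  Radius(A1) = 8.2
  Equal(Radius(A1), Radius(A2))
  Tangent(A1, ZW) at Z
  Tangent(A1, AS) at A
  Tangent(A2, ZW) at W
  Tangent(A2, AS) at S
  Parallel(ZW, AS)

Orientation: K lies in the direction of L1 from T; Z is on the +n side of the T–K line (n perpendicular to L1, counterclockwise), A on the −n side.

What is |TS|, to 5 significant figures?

37.605

Tangency of A1 to both parallel lines with radius 8.2 puts Z and A at T ± 8.2·n: Z = (0.38627, 8.1909), A = (-0.38627, -8.1909). Equal radii place W and S the same way about K: W = K + 8.2·n = (37.046, 6.4621), S = K − 8.2·n = (36.273, -9.9197). Then |TS| = |S − T| = 37.605.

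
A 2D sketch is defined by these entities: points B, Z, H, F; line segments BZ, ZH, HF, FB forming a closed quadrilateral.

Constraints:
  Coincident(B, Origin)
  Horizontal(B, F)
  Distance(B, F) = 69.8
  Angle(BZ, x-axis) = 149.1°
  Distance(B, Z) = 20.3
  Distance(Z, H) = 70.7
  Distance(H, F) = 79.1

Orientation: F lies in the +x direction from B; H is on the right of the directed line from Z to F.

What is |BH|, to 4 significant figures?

55.20

Checks: B.y = 0.00, F.y = 0.00 ✓; |ZH| = 70.70 ✓; |HF| = 79.10 ✓.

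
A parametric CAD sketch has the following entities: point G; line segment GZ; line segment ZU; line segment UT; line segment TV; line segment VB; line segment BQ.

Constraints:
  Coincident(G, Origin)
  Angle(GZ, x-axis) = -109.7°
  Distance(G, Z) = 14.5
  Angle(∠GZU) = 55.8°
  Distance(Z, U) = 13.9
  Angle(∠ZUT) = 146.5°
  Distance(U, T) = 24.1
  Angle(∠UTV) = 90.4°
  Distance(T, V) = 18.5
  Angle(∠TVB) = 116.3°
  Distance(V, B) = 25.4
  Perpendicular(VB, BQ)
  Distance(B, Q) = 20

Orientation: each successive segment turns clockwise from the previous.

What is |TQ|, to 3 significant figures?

33.8

G is at the origin; GZ runs at -109.7° with length 14.5, so Z = (-4.89, -13.7). ∠GZU = 55.8° gives ZU at 126° from the x-axis; with |ZU| = 13.9, U = (-13.1, -2.42). ∠ZUT = 146.5° gives UT at 92.6° from the x-axis; with |UT| = 24.1, T = (-14.2, 21.7). ∠UTV = 90.4° gives TV at 3.00° from the x-axis; with |TV| = 18.5, V = (4.30, 22.6). ∠TVB = 116.3° gives VB at -60.7° from the x-axis; with |VB| = 25.4, B = (16.7, 0.473). VB ⟂ BQ, so BQ runs at -151°; with |BQ| = 20.0, Q = (-0.707, -9.32). Then |TQ| = |Q − T| = 33.8.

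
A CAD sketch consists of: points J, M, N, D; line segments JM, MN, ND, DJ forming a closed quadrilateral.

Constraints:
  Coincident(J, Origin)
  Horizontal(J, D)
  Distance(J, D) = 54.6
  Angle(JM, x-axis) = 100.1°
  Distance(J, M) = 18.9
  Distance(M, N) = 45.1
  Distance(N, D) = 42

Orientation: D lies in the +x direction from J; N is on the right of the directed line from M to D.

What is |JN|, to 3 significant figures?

27.8

Checks: |MN| = 45.10 ✓; |ND| = 42.00 ✓.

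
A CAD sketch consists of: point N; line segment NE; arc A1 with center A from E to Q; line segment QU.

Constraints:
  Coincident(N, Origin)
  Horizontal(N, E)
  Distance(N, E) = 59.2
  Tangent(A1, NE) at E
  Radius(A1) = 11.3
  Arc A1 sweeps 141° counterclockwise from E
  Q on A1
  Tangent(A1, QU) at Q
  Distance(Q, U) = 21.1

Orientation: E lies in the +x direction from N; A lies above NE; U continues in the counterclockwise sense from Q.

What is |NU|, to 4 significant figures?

60.04

N is at the origin; NE is horizontal with |NE| = 59.2 and E on the +x side, so E = (59.20, 0.000). The tangent condition forces AE to be normal to NE, so A = E + (0, 11.3) = (59.20, 11.30). On A1, E sits at bearing -90° from A; a 141° counterclockwise sweep puts Q at bearing 51°, so Q = A + 11.3·(cos 51°, sin 51°) = (66.31, 20.08). The tangent condition forces AQ to be normal to QU, so QU runs along (−sin 51°, cos 51°); with |QU| = 21.1, U = (49.91, 33.36). Then |NU| = |U − N| = 60.04.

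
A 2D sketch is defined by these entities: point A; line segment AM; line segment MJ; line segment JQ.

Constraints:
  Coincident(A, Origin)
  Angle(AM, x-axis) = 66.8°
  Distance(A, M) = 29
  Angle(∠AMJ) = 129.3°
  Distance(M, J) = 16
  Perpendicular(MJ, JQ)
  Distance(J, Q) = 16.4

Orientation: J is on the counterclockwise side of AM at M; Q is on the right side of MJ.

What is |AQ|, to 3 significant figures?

51.9

∠AMJ = 129.3°, so MJ runs at 66.8° + (180° − 129.3°) = 118° from the x-axis; with |MJ| = 16.0, J = M + 16.0·(cos 118°, sin 118°) = (4.04, 40.8). MJ ⟂ JQ; with |JQ| = 16.4 on the right of MJ, Q = J + 16.4·(0.887, 0.462) = (18.6, 48.4). Then |AQ| = |Q − A| = 51.9.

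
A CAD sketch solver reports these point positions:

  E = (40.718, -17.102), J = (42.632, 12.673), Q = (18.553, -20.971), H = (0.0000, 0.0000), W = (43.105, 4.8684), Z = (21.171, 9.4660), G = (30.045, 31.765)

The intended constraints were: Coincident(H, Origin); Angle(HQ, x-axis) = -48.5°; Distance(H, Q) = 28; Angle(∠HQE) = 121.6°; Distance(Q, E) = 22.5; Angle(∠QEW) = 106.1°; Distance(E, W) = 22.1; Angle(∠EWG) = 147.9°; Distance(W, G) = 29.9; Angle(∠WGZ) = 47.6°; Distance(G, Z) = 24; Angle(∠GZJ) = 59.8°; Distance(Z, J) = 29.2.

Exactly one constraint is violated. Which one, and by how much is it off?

Distance(Z, J) = 29.2 — off by 7.50.

H = (0.00, 0.00) ✓; HQ at -48.50° ✓; |HQ| = 28.00 ✓; ∠HQE = 121.6° ✓; |QE| = 22.50 ✓; ∠QEW = 106.1° ✓; |EW| = 22.10 ✓; ∠EWG = 147.9° ✓; |WG| = 29.90 ✓; ∠WGZ = 47.60° ✓; |GZ| = 24.00 ✓; ∠GZJ = 59.80° ✓; |ZJ| = 21.70 ✗.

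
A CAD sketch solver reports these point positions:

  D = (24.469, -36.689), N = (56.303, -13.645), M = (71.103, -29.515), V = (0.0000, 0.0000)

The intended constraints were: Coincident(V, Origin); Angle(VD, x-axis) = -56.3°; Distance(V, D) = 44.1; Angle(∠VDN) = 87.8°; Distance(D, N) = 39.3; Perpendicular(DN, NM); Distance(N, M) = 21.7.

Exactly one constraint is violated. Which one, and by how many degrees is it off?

Perpendicular(DN, NM) — off by 7.10°.

V = (0.00, 0.00) ✓; VD at -56.30° ✓; |VD| = 44.10 ✓; ∠VDN = 87.80° ✓; |DN| = 39.30 ✓; ∠(DN, NM) = 82.90° ✗; |NM| = 21.70 ✓.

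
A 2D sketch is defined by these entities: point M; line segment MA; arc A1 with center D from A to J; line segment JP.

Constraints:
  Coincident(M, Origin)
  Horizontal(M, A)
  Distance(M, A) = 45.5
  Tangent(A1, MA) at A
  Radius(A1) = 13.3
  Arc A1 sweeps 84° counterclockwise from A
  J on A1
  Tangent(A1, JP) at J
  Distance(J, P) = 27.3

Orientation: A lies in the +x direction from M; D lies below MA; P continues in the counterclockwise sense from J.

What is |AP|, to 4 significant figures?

42.24

M is at the origin; M and A share the same y with |MA| = 45.5 and A on the +x side, so A = (45.50, 0.000). The tangent condition forces DA to be normal to MA, so D = A + (0, -13.3) = (45.50, -13.30). On A1, A sits at bearing 90° from D; an 84° counterclockwise sweep puts J at bearing 174°, so J = D + 13.3·(cos 174°, sin 174°) = (32.27, -11.91). The tangent condition forces DJ to be normal to JP, so JP runs along (−sin 174°, cos 174°); with |JP| = 27.3, P = (29.42, -39.06). Then |AP| = |P − A| = 42.24.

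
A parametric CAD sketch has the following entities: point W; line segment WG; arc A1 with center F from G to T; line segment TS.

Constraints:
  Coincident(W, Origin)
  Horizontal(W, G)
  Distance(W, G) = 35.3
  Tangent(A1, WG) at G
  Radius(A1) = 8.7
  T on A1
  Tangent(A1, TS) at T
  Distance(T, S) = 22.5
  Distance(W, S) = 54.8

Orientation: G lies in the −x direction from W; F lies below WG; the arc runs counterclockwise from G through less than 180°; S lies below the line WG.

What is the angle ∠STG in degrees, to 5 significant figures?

136.91°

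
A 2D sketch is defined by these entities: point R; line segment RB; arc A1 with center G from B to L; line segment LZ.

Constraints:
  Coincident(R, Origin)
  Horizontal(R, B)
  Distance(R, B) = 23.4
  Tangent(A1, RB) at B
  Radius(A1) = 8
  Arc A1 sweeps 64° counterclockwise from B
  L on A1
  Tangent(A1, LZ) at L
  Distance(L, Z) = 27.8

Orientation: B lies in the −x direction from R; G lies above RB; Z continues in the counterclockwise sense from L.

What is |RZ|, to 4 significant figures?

29.75

On A1, B sits at bearing -90° from G; a 64° counterclockwise sweep puts L at bearing -26°, so L = G + 8.0·(cos -26°, sin -26°) = (-16.21, 4.493). A1 meets LZ tangentially, so GL is at right angles to LZ, so LZ runs along (−sin -26°, cos -26°); with |LZ| = 27.8, Z = (-4.023, 29.48). Then |RZ| = |Z − R| = 29.75.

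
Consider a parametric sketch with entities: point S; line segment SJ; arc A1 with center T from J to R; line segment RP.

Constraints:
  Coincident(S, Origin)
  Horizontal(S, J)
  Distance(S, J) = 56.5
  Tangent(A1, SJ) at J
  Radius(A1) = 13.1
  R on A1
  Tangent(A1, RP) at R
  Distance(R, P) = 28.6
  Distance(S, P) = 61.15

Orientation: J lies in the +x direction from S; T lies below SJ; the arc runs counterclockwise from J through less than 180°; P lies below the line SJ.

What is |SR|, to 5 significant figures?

45.466

S is at the origin; S and J share the same y with |SJ| = 56.5 and J on the +x side, so J = (56.500, 0.0000). A1 meets SJ tangentially, so TJ is at right angles to SJ, so T = J + (0, -13.1) = (56.500, -13.100). Since TR ⟂ RP (tangency), |TP| = √(13.1² + 28.6²) = 31.457 regardless of where R sits on A1. So P lies on both circle(S, 61.15) and circle(T, 31.457); the below-SJ intersection is P = (44.339, -42.112). R is the foot of the tangent from P: R = (43.407, -13.527).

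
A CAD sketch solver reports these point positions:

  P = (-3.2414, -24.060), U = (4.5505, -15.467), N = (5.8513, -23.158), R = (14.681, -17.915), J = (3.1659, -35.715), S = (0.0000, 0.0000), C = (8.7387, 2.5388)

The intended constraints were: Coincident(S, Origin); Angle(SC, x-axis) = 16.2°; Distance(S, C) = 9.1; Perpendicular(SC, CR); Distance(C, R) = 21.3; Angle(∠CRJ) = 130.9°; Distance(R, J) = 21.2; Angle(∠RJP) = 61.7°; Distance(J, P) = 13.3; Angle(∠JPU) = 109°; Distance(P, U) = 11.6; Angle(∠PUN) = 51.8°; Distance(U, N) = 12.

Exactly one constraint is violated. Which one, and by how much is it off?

Distance(U, N) = 12 — off by 4.20.

S = (0.00, 0.00) ✓; SC at 16.20° ✓; |SC| = 9.100 ✓; ∠(SC, CR) = 90.00° ✓; |CR| = 21.30 ✓; ∠CRJ = 130.9° ✓; |RJ| = 21.20 ✓; ∠RJP = 61.70° ✓; |JP| = 13.30 ✓; ∠JPU = 109.0° ✓; |PU| = 11.60 ✓; ∠PUN = 51.80° ✓; |UN| = 7.800 ✗.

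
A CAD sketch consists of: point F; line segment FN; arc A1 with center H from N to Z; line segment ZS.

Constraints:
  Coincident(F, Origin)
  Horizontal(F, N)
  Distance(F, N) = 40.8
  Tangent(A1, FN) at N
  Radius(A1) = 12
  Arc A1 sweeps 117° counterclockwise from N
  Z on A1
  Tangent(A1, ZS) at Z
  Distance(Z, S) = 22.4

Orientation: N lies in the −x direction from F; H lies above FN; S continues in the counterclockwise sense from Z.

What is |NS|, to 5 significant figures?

37.410

F is at the origin; FN is horizontal with |FN| = 40.8 and N on the −x side, so N = (-40.800, 0.0000). A1 meets FN tangentially, so HN is at right angles to FN, so H = N + (0, 12) = (-40.800, 12.000). On A1, N sits at bearing -90° from H; a 117° counterclockwise sweep puts Z at bearing 27°, so Z = H + 12.0·(cos 27°, sin 27°) = (-30.108, 17.448). Tangency of A1 to ZS means the radius HZ is perpendicular to ZS, so ZS runs along (−sin 27°, cos 27°); with |ZS| = 22.4, S = (-40.277, 37.406). Then |NS| = |S − N| = 37.410.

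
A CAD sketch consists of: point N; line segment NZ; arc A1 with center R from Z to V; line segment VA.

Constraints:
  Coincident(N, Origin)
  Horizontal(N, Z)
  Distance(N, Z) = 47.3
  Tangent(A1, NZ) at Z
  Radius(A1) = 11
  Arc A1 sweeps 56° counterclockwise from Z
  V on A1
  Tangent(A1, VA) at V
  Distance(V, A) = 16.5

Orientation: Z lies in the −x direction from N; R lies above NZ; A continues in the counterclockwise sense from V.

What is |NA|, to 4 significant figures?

34.37

N is at the origin; NZ is horizontal with |NZ| = 47.3 and Z on the −x side, so Z = (-47.30, 0.000). Since A1 is tangent to NZ there, RZ ⟂ NZ, so R = Z + (0, 11) = (-47.30, 11.00). On A1, Z sits at bearing -90° from R; a 56° counterclockwise sweep puts V at bearing -34°, so V = R + 11.0·(cos -34°, sin -34°) = (-38.18, 4.849). Since A1 is tangent to VA there, RV ⟂ VA, so VA runs along (−sin -34°, cos -34°); with |VA| = 16.5, A = (-28.95, 18.53). Then |NA| = |A − N| = 34.37.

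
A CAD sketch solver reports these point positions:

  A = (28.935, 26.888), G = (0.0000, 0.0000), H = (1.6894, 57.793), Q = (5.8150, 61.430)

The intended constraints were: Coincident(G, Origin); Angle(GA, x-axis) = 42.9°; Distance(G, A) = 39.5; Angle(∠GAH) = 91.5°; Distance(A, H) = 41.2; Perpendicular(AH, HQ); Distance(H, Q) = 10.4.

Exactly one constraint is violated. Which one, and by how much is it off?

Distance(H, Q) = 10.4 — off by 4.90.

G = (0.00, 0.00) ✓; GA at 42.90° ✓; |GA| = 39.50 ✓; ∠GAH = 91.50° ✓; |AH| = 41.20 ✓; ∠(AH, HQ) = 90.00° ✓; |HQ| = 5.500 ✗.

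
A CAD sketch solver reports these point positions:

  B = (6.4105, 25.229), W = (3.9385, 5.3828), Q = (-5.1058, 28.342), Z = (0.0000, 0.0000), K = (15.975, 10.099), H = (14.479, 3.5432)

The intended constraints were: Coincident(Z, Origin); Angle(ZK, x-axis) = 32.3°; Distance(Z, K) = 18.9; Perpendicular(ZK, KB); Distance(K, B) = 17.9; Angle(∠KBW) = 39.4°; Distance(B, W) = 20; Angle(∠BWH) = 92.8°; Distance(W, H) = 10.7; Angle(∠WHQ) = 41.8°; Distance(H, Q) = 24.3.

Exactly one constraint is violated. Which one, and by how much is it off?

Distance(H, Q) = 24.3 — off by 7.30.

Z = (0.00, 0.00) ✓; ZK at 32.30° ✓; |ZK| = 18.90 ✓; ∠(ZK, KB) = 90.00° ✓; |KB| = 17.90 ✓; ∠KBW = 39.40° ✓; |BW| = 20.00 ✓; ∠BWH = 92.80° ✓; |WH| = 10.70 ✓; ∠WHQ = 41.80° ✓; |HQ| = 31.60 ✗.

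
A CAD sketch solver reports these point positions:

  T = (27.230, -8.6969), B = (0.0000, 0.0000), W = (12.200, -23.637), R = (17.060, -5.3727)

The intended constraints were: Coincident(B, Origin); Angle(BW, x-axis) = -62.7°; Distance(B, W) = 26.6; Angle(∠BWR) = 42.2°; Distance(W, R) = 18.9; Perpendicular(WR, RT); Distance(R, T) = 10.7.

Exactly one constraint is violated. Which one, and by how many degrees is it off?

Perpendicular(WR, RT) — off by 3.20°.

B = (0.00, 0.00) ✓; BW at -62.70° ✓; |BW| = 26.60 ✓; ∠BWR = 42.20° ✓; |WR| = 18.90 ✓; ∠(WR, RT) = 93.20° ✗; |RT| = 10.70 ✓.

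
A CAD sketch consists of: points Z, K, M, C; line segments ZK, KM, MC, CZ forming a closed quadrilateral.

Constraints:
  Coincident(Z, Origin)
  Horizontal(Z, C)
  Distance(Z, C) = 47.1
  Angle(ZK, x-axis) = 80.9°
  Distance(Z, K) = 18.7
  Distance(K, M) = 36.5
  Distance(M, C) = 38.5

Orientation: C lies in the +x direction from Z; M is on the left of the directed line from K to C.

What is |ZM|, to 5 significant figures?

50.340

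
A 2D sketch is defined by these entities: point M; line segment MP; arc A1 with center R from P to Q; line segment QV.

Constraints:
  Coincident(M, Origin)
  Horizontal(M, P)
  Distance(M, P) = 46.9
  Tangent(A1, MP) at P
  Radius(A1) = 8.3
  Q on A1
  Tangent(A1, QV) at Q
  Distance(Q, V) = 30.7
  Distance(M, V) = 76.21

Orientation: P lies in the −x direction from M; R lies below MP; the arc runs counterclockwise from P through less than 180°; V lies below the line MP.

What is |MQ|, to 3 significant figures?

54.1

M is at the origin; M and P share the same y with |MP| = 46.9 and P on the −x side, so P = (-46.9, 0.00). The tangent condition forces RP to be normal to MP, so R = P + (0, -8.3) = (-46.9, -8.30). Since RQ ⟂ QV (tangency), |RV| = √(8.3² + 30.7²) = 31.8 regardless of where Q sits on A1. So V lies on both circle(M, 76.21) and circle(R, 31.8); the below-MP intersection is V = (-70.0, -30.2). Q is the foot of the tangent from V: Q = (-54.0, -3.98).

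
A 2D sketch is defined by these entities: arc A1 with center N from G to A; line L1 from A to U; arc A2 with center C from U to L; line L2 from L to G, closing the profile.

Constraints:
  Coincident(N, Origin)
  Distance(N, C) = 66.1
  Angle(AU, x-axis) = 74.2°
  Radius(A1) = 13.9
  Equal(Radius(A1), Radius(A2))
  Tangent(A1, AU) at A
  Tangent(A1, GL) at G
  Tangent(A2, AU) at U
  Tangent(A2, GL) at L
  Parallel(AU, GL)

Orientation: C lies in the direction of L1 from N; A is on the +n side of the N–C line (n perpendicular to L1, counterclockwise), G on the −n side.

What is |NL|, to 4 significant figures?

67.55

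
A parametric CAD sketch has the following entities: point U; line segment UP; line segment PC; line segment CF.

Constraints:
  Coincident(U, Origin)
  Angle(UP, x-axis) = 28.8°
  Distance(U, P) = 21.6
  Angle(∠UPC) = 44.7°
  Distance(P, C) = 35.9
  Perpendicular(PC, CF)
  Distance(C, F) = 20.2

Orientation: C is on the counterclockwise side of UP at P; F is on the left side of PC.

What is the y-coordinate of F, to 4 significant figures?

0.8138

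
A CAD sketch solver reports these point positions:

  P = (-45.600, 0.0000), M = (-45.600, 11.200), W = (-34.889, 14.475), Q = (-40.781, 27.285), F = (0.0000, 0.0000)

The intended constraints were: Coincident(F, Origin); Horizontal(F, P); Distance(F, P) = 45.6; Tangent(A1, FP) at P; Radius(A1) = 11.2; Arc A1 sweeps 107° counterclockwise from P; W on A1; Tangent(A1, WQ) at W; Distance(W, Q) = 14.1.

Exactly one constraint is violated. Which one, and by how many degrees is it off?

Tangent(A1, WQ) at W — off by 7.70°.

F = (0.00, 0.00) ✓; F.y = 0.00, P.y = 0.00 ✓; |FP| = 45.60 ✓; ∠(MP, PF) = 90.00° ✓; |MP| = 11.20 ✓; bearing(M→W) − bearing(M→P) = 107.0° ✓; |MW| = 11.20 ✓; ∠(MW, WQ) = 82.30° ✗; |WQ| = 14.10 ✓.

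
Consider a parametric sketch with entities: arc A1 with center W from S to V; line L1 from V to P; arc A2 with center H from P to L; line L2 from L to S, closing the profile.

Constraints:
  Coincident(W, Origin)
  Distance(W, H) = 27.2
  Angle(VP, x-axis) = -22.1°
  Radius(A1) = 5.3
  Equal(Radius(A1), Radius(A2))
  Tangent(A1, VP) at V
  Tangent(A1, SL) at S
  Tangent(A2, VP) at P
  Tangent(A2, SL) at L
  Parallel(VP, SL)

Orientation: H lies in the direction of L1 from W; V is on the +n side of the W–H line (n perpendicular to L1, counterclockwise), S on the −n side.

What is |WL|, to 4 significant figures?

27.71

The slot axis is L1's direction at -22.1°, so u = (cos -22.1°, sin -22.1°) = (0.9265, -0.3762) and n = (−sin -22.1°, cos -22.1°) = (0.3762, 0.9265). W is at the origin and H lies 27.2 along u from W, so H = 27.2·u = (25.20, -10.23). Tangency of A1 to both parallel lines with radius 5.3 puts V and S at W ± 5.3·n: V = (1.994, 4.911), S = (-1.994, -4.911). Equal radii place P and L the same way about H: P = H + 5.3·n = (27.20, -5.323), L = H − 5.3·n = (23.21, -15.14). Then |WL| = |L − W| = 27.71.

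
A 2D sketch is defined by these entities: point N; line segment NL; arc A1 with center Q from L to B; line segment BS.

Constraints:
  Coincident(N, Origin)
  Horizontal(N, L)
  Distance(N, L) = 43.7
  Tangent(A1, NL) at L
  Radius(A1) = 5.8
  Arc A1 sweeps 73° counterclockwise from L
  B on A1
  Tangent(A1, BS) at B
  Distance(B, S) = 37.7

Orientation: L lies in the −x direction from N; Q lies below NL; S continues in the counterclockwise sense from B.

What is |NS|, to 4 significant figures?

72.42

N is at the origin; N and L share the same y with |NL| = 43.7 and L on the −x side, so L = (-43.70, 0.000). Since A1 is tangent to NL there, QL ⟂ NL, so Q = L + (0, -5.8) = (-43.70, -5.800). On A1, L sits at bearing 90° from Q; a 73° counterclockwise sweep puts B at bearing 163°, so B = Q + 5.8·(cos 163°, sin 163°) = (-49.25, -4.104). Since A1 is tangent to BS there, QB ⟂ BS, so BS runs along (−sin 163°, cos 163°); with |BS| = 37.7, S = (-60.27, -40.16). Then |NS| = |S − N| = 72.42.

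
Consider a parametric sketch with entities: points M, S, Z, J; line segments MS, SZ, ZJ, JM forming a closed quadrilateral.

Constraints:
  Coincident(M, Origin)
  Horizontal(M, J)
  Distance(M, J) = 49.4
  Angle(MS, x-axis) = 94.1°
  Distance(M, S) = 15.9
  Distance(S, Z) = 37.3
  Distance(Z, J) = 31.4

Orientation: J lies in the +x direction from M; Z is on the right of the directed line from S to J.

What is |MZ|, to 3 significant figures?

25.4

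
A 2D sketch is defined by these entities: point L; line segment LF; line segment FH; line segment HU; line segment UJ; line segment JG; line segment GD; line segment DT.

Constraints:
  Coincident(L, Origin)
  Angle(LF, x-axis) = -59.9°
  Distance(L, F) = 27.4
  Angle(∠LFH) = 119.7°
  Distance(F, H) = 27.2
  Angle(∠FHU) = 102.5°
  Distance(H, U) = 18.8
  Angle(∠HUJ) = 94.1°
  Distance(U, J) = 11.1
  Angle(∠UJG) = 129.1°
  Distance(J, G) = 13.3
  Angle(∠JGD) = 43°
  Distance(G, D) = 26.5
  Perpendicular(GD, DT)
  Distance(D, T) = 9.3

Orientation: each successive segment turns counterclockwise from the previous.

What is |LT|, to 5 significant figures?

51.028

L is at the origin; LF runs at -59.9° with length 27.4, so F = (13.741, -23.705). ∠LFH = 119.7° gives FH at 0.40000° from the x-axis; with |FH| = 27.2, H = (40.941, -23.515). ∠FHU = 102.5° gives HU at 77.900° from the x-axis; with |HU| = 18.8, U = (44.882, -5.1329). ∠HUJ = 94.1° gives UJ at 163.80° from the x-axis; with |UJ| = 11.1, J = (34.222, -2.0361). ∠UJG = 129.1° gives JG at -145.30° from the x-axis; with |JG| = 13.3, G = (23.288, -9.6076). ∠JGD = 43.0° gives GD at -8.3000° from the x-axis; with |GD| = 26.5, D = (49.510, -13.433). GD ⟂ DT, so DT runs at 81.700°; with |DT| = 9.3, T = (50.853, -4.2304). Then |LT| = |T − L| = 51.028.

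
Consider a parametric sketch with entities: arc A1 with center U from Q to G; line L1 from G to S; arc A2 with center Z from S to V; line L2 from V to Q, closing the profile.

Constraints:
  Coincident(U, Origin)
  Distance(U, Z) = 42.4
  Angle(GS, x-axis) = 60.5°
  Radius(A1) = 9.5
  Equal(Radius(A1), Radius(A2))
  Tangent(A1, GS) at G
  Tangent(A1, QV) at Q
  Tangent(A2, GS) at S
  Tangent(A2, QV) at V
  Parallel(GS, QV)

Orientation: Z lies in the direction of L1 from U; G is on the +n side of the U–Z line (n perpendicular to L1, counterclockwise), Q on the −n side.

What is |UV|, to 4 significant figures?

43.45

Tangency of A1 to both parallel lines with radius 9.5 puts G and Q at U ± 9.5·n: G = (-8.268, 4.678), Q = (8.268, -4.678). Equal radii place S and V the same way about Z: S = Z + 9.5·n = (12.61, 41.58), V = Z − 9.5·n = (29.15, 32.23). Then |UV| = |V − U| = 43.45.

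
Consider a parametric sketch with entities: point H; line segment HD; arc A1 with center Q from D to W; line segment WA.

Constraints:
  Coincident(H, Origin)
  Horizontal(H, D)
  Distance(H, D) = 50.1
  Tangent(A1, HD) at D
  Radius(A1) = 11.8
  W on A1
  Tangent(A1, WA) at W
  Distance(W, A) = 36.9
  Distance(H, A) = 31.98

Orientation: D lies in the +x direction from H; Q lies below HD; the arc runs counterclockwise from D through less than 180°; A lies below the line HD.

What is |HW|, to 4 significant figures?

42.19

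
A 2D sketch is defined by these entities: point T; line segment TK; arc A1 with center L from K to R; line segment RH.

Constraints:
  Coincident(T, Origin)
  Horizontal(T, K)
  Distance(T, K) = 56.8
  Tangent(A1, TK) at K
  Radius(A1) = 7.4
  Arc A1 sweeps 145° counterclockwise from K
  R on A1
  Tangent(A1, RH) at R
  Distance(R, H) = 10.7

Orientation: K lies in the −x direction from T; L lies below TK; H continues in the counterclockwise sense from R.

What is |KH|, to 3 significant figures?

20.1

On A1, K sits at bearing 90° from L; a 145° counterclockwise sweep puts R at bearing 235°, so R = L + 7.4·(cos 235°, sin 235°) = (-61.0, -13.5). A1 meets RH tangentially, so LR is at right angles to RH, so RH runs along (−sin 235°, cos 235°); with |RH| = 10.7, H = (-52.3, -19.6). Then |KH| = |H − K| = 20.1.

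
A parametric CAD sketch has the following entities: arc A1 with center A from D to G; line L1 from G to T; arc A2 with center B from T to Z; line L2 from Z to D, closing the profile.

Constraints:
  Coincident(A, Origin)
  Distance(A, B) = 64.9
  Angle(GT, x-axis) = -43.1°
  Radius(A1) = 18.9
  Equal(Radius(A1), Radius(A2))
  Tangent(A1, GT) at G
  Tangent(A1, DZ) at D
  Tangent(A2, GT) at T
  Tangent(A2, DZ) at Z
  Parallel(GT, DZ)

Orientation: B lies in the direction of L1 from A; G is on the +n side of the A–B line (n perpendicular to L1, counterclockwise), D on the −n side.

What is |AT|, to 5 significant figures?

67.596

The slot axis is L1's direction at -43.1°, so u = (cos -43.1°, sin -43.1°) = (0.73016, -0.68327) and n = (−sin -43.1°, cos -43.1°) = (0.68327, 0.73016). A is at the origin and B lies 64.9 along u from A, so B = 64.9·u = (47.388, -44.344). Tangency of A1 to both parallel lines with radius 18.9 puts G and D at A ± 18.9·n: G = (12.914, 13.800), D = (-12.914, -13.800). Equal radii place T and Z the same way about B: T = B + 18.9·n = (60.301, -30.544), Z = B − 18.9·n = (34.474, -58.145). Then |AT| = |T − A| = 67.596.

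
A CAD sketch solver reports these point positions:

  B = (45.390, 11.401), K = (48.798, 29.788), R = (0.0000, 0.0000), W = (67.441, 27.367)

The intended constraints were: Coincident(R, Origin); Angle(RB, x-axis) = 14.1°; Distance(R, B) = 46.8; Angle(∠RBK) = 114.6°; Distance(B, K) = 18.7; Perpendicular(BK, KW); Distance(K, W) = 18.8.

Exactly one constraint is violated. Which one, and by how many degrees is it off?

Perpendicular(BK, KW) — off by 3.10°.

R = (0.00, 0.00) ✓; RB at 14.10° ✓; |RB| = 46.80 ✓; ∠RBK = 114.6° ✓; |BK| = 18.70 ✓; ∠(BK, KW) = 86.90° ✗; |KW| = 18.80 ✓.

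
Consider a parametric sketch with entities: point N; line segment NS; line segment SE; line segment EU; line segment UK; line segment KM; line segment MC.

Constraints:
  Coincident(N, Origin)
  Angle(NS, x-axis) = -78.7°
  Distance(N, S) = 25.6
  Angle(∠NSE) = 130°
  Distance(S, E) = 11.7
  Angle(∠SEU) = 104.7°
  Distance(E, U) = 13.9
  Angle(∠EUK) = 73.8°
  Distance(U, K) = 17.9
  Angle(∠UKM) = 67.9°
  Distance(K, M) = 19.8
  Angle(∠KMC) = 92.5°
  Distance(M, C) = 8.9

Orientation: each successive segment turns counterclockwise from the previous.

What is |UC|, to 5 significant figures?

15.498

N is at the origin; NS runs at -78.7° with length 25.6, so S = (5.0162, -25.104). ∠NSE = 130.0° gives SE at -28.700° from the x-axis; with |SE| = 11.7, E = (15.279, -30.722). ∠SEU = 104.7° gives EU at 46.600° from the x-axis; with |EU| = 13.9, U = (24.829, -20.623). ∠EUK = 73.8° gives UK at 152.80° from the x-axis; with |UK| = 17.9, K = (8.9088, -12.441). ∠UKM = 67.9° gives KM at -95.100° from the x-axis; with |KM| = 19.8, M = (7.1487, -32.163). ∠KMC = 92.5° gives MC at -7.6000° from the x-axis; with |MC| = 8.9, C = (15.971, -33.340). Then |UC| = |C − U| = 15.498.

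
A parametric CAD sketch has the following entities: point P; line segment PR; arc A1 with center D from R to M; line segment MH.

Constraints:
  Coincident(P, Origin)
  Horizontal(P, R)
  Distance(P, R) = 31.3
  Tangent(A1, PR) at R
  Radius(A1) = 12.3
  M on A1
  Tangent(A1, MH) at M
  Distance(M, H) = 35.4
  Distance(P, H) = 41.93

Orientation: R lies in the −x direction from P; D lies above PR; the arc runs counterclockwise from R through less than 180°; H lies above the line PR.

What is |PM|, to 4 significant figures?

21.33

P is at the origin; P and R share the same y with |PR| = 31.3 and R on the −x side, so R = (-31.30, 0.000). Since A1 is tangent to PR there, DR ⟂ PR, so D = R + (0, 12.3) = (-31.30, 12.30). Since DM ⟂ MH (tangency), |DH| = √(12.3² + 35.4²) = 37.48 regardless of where M sits on A1. So H lies on both circle(P, 41.93) and circle(D, 37.48); the above-PR intersection is H = (-7.505, 41.25). M is the foot of the tangent from H: M = (-19.76, 8.042).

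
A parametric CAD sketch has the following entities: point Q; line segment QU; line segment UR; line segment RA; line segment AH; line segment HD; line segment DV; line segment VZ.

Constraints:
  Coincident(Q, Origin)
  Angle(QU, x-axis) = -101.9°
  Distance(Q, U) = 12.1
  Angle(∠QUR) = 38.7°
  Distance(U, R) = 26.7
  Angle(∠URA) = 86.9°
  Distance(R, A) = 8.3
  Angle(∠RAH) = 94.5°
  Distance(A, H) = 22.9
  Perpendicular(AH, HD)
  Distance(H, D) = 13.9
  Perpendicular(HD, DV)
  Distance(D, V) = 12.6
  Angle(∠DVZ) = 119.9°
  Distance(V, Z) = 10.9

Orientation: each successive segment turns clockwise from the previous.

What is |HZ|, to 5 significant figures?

18.575

Q is at the origin; QU runs at -101.9° with length 12.1, so U = (-2.4951, -11.840). ∠QUR = 38.7° gives UR at 116.80° from the x-axis; with |UR| = 26.7, R = (-14.534, 11.992). ∠URA = 86.9° gives RA at 23.700° from the x-axis; with |RA| = 8.3, A = (-6.9335, 15.328). ∠RAH = 94.5° gives AH at -61.800° from the x-axis; with |AH| = 22.9, H = (3.8879, -4.8536). AH is perpendicular to HD, so HD runs at -151.80°; with |HD| = 13.9, D = (-8.3622, -11.422). The perpendicularity gives DV at right angles to HD, so DV runs at 118.20°; with |DV| = 12.6, V = (-14.316, -0.31763). ∠DVZ = 119.9° gives VZ at 58.100° from the x-axis; with |VZ| = 10.9, Z = (-8.5564, 8.9362). Then |HZ| = |Z − H| = 18.575.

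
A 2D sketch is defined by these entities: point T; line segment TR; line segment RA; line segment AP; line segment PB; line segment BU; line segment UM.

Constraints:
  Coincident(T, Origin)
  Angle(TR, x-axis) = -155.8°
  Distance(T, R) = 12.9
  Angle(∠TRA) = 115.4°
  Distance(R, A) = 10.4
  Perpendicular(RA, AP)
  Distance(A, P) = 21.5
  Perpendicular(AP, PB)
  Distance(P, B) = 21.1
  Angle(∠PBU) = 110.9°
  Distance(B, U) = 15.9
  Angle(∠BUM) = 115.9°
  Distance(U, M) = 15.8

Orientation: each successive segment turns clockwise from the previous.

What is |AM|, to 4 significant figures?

16.68

T is at the origin; TR runs at -155.8° with length 12.9, so R = (-11.77, -5.288). ∠TRA = 115.4° gives RA at 139.6° from the x-axis; with |RA| = 10.4, A = (-19.69, 1.452). RA is perpendicular to AP, so AP runs at 49.60°; with |AP| = 21.5, P = (-5.752, 17.83). The perpendicularity gives PB at right angles to AP, so PB runs at -40.40°; with |PB| = 21.1, B = (10.32, 4.150). ∠PBU = 110.9° gives BU at -109.5° from the x-axis; with |BU| = 15.9, U = (5.009, -10.84). ∠BUM = 115.9° gives UM at -173.6° from the x-axis; with |UM| = 15.8, M = (-10.69, -12.60). Then |AM| = |M − A| = 16.68.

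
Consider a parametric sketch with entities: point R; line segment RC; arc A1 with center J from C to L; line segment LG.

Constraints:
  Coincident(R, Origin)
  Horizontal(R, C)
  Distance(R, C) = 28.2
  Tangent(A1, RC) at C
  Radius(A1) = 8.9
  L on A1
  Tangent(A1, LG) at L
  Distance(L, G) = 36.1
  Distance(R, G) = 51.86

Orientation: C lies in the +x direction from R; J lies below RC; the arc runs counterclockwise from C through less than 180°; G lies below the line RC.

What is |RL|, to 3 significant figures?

21.8

Checks: |JL| = 8.900 ✓; ∠(JL, LG) = 90.00° ✓; |LG| = 36.10 ✓; |RG| = 51.86 ✓.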